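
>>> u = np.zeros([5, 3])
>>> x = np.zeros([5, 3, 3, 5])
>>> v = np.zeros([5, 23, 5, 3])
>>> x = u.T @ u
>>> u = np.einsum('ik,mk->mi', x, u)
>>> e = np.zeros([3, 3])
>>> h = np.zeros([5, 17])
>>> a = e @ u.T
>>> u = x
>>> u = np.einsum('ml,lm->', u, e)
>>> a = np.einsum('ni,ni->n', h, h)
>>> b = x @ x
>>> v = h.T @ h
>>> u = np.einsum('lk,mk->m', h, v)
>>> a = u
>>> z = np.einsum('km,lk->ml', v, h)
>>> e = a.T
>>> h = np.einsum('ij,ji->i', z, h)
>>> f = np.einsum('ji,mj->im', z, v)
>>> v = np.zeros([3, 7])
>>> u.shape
(17,)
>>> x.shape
(3, 3)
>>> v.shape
(3, 7)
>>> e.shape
(17,)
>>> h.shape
(17,)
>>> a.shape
(17,)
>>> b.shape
(3, 3)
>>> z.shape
(17, 5)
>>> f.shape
(5, 17)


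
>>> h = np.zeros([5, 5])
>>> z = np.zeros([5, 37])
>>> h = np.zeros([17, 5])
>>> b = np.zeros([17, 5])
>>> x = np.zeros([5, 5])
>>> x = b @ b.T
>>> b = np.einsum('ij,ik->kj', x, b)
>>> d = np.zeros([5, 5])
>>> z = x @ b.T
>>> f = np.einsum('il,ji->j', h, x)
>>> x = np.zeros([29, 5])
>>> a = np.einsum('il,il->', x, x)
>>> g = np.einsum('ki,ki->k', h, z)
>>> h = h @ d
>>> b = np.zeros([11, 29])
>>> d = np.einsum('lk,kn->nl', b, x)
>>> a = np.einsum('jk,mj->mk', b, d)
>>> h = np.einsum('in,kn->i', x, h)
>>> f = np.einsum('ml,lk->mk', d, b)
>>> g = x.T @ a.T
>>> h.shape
(29,)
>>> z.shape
(17, 5)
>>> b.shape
(11, 29)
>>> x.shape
(29, 5)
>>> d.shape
(5, 11)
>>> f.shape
(5, 29)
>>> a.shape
(5, 29)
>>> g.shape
(5, 5)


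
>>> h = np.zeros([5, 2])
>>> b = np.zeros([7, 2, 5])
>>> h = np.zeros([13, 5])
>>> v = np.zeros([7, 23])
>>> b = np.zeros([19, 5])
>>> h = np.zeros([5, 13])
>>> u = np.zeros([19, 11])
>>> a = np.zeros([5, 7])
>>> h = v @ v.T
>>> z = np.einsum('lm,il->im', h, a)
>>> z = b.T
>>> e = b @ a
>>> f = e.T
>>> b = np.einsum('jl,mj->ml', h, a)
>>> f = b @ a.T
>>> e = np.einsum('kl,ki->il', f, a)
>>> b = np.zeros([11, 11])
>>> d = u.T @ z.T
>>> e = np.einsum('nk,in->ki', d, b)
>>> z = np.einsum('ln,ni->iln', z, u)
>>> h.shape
(7, 7)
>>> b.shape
(11, 11)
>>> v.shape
(7, 23)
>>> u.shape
(19, 11)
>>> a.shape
(5, 7)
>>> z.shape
(11, 5, 19)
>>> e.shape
(5, 11)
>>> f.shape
(5, 5)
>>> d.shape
(11, 5)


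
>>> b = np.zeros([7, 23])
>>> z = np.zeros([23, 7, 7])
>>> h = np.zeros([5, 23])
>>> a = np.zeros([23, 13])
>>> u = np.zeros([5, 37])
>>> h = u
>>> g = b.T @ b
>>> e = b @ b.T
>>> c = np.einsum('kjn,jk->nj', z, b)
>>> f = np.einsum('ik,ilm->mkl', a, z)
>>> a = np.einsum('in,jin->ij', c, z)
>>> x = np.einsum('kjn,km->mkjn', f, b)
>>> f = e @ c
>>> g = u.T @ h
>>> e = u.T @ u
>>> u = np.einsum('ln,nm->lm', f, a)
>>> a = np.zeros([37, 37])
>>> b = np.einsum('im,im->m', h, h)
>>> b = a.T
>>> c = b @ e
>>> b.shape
(37, 37)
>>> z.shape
(23, 7, 7)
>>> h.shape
(5, 37)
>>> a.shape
(37, 37)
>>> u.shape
(7, 23)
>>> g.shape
(37, 37)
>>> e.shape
(37, 37)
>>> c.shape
(37, 37)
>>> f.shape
(7, 7)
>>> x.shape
(23, 7, 13, 7)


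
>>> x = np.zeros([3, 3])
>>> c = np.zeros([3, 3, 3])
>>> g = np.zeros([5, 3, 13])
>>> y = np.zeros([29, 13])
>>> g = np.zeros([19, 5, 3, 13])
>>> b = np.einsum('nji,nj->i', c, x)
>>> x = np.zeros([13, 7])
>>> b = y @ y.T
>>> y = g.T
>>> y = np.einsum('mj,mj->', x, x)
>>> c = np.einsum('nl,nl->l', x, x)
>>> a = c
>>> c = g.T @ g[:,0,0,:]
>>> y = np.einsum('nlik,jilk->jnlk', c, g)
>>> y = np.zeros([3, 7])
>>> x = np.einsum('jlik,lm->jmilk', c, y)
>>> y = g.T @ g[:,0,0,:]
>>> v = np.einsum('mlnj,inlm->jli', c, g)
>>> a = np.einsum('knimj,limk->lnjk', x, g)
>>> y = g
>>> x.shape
(13, 7, 5, 3, 13)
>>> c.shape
(13, 3, 5, 13)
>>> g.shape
(19, 5, 3, 13)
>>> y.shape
(19, 5, 3, 13)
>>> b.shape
(29, 29)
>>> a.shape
(19, 7, 13, 13)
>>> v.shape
(13, 3, 19)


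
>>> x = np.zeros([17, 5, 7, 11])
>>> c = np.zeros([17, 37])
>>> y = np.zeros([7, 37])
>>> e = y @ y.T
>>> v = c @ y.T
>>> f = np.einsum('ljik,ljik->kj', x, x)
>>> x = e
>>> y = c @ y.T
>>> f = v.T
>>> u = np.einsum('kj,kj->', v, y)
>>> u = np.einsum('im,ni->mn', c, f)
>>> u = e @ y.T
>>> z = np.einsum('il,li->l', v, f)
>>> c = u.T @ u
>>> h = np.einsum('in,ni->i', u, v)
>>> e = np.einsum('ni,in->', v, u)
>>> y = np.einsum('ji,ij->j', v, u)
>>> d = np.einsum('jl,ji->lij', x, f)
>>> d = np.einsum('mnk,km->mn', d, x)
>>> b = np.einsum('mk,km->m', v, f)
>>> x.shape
(7, 7)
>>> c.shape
(17, 17)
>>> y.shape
(17,)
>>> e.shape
()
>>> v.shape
(17, 7)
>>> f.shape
(7, 17)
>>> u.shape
(7, 17)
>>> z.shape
(7,)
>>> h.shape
(7,)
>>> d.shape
(7, 17)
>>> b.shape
(17,)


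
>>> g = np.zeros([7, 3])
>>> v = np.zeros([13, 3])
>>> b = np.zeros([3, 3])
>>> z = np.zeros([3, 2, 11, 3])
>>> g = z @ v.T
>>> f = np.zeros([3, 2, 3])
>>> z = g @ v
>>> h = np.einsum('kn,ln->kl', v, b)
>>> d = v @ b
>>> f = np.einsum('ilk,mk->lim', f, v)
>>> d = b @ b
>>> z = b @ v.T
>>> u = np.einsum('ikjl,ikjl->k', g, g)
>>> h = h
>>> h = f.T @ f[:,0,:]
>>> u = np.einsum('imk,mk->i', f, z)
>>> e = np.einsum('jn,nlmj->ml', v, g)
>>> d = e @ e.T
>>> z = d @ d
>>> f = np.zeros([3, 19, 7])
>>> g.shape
(3, 2, 11, 13)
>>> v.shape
(13, 3)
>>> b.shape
(3, 3)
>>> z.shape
(11, 11)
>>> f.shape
(3, 19, 7)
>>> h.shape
(13, 3, 13)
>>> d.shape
(11, 11)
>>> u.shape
(2,)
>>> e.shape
(11, 2)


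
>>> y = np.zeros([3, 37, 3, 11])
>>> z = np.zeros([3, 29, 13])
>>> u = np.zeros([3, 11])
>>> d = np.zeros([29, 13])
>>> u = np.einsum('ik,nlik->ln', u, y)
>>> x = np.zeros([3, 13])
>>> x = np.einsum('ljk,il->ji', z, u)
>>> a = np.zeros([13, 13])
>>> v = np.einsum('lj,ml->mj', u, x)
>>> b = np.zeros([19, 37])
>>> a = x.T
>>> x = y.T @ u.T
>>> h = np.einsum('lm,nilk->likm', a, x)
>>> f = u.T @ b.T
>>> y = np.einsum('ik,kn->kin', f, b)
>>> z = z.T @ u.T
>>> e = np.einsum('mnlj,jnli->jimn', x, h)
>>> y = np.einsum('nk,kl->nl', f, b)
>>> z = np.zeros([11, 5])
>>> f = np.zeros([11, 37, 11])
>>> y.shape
(3, 37)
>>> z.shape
(11, 5)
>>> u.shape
(37, 3)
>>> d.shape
(29, 13)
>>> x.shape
(11, 3, 37, 37)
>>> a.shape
(37, 29)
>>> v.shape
(29, 3)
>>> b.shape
(19, 37)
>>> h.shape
(37, 3, 37, 29)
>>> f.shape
(11, 37, 11)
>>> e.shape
(37, 29, 11, 3)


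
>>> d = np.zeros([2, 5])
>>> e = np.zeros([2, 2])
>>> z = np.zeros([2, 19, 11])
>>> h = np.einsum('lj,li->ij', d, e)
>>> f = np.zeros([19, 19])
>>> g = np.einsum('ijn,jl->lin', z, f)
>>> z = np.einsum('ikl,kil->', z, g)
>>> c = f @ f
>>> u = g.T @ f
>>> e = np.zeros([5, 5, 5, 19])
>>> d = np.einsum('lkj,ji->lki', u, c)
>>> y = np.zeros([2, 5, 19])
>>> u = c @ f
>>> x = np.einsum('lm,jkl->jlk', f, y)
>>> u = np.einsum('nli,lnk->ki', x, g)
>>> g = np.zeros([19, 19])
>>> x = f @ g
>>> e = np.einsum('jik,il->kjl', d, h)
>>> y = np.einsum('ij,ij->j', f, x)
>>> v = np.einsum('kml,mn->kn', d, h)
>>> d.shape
(11, 2, 19)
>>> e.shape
(19, 11, 5)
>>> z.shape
()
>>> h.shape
(2, 5)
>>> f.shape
(19, 19)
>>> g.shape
(19, 19)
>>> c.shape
(19, 19)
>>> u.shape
(11, 5)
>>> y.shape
(19,)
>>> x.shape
(19, 19)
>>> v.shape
(11, 5)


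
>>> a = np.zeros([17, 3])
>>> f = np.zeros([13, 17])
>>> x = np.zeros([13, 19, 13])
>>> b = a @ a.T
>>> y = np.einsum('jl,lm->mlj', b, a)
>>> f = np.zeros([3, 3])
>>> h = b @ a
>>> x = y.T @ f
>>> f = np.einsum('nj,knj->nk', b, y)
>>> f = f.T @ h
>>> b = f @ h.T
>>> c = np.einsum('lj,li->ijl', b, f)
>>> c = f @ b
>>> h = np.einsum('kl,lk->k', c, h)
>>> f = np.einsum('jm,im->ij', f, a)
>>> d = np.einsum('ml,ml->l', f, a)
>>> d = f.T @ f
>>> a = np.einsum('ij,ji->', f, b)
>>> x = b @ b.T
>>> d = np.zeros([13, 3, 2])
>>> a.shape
()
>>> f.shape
(17, 3)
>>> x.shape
(3, 3)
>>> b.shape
(3, 17)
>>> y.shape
(3, 17, 17)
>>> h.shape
(3,)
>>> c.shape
(3, 17)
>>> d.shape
(13, 3, 2)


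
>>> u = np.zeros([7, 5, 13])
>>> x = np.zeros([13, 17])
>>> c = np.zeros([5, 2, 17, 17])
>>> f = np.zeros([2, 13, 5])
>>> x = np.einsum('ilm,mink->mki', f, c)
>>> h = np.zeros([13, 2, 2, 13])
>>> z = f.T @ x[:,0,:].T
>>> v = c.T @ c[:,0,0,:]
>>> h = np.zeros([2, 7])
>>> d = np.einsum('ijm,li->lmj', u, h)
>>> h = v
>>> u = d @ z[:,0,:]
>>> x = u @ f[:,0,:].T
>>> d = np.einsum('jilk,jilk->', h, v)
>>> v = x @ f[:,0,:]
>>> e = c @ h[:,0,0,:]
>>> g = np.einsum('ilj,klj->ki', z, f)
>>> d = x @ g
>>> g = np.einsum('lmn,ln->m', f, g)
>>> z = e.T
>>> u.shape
(2, 13, 5)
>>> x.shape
(2, 13, 2)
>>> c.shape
(5, 2, 17, 17)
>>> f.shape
(2, 13, 5)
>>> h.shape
(17, 17, 2, 17)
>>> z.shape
(17, 17, 2, 5)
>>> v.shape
(2, 13, 5)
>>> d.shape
(2, 13, 5)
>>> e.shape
(5, 2, 17, 17)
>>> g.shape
(13,)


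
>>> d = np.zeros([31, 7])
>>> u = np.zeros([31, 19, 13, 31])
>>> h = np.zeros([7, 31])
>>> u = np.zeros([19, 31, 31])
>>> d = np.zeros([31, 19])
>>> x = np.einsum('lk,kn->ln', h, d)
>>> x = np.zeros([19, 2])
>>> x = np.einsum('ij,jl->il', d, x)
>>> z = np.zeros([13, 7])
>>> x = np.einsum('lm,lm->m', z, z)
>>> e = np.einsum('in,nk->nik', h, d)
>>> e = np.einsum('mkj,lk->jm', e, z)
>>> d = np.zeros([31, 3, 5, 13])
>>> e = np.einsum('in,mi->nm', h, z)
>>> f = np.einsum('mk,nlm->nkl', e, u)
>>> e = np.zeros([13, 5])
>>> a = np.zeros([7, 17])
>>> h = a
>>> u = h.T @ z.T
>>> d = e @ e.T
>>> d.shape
(13, 13)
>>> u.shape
(17, 13)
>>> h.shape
(7, 17)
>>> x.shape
(7,)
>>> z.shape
(13, 7)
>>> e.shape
(13, 5)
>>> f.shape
(19, 13, 31)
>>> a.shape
(7, 17)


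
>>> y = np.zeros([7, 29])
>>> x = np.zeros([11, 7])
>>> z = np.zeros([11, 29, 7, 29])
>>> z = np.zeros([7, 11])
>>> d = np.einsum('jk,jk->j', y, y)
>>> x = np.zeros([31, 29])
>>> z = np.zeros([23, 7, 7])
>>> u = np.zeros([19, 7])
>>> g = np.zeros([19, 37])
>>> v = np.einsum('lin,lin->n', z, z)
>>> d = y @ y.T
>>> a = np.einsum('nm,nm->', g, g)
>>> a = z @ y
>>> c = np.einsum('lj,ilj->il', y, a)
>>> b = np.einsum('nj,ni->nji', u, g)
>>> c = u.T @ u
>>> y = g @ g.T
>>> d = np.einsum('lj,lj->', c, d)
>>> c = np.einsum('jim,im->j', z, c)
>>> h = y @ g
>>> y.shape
(19, 19)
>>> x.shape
(31, 29)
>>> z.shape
(23, 7, 7)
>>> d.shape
()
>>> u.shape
(19, 7)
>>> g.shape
(19, 37)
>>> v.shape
(7,)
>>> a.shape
(23, 7, 29)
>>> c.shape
(23,)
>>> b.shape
(19, 7, 37)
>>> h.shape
(19, 37)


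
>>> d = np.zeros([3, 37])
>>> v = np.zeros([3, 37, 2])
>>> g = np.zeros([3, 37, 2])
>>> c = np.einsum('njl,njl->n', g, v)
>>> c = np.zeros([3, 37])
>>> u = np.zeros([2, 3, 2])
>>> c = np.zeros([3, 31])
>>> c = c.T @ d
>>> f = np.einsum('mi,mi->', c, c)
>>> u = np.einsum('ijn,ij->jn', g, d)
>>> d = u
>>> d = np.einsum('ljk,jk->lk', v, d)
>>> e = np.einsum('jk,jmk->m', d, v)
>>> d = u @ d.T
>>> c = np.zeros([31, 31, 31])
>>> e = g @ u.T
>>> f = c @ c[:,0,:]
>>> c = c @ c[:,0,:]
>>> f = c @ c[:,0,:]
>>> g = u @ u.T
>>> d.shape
(37, 3)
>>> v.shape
(3, 37, 2)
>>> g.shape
(37, 37)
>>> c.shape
(31, 31, 31)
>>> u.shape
(37, 2)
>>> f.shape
(31, 31, 31)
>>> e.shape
(3, 37, 37)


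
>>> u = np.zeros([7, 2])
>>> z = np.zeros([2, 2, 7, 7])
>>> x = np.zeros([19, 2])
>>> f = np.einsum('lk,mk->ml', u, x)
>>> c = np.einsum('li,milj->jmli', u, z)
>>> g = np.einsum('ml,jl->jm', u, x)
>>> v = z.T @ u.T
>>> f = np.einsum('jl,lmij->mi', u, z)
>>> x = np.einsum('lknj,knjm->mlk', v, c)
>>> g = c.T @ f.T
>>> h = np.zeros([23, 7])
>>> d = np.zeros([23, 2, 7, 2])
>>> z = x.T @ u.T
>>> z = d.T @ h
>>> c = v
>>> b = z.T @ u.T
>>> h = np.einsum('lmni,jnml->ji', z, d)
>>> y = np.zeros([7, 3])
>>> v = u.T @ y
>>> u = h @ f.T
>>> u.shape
(23, 2)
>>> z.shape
(2, 7, 2, 7)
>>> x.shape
(2, 7, 7)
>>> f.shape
(2, 7)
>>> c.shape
(7, 7, 2, 7)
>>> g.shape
(2, 7, 2, 2)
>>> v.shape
(2, 3)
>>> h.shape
(23, 7)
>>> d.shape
(23, 2, 7, 2)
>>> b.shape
(7, 2, 7, 7)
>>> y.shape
(7, 3)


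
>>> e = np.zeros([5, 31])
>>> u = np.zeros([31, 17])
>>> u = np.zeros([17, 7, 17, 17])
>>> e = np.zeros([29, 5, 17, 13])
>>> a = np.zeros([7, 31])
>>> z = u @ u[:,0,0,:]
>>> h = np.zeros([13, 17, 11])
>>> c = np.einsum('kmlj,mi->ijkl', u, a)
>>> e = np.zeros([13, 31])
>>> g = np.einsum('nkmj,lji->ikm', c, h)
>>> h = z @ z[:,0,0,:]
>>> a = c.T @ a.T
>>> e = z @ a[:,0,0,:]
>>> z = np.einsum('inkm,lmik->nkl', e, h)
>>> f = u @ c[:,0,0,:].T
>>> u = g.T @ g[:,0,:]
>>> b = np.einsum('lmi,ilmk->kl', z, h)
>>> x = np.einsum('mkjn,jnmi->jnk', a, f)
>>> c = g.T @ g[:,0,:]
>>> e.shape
(17, 7, 17, 7)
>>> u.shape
(17, 17, 17)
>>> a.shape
(17, 17, 17, 7)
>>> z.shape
(7, 17, 17)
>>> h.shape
(17, 7, 17, 17)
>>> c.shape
(17, 17, 17)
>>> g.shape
(11, 17, 17)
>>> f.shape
(17, 7, 17, 31)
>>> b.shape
(17, 7)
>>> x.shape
(17, 7, 17)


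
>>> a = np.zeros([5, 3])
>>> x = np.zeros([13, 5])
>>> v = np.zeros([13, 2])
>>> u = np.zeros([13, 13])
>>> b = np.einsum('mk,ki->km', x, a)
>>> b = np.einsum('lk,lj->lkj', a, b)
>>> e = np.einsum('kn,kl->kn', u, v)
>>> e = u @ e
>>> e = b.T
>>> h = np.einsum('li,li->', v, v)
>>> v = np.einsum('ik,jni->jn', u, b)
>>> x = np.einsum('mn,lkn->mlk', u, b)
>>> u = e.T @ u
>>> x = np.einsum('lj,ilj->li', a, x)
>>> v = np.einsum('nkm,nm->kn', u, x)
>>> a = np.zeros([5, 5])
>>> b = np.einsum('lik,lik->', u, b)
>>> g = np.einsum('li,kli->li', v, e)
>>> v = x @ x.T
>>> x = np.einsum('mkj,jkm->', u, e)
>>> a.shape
(5, 5)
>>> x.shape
()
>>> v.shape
(5, 5)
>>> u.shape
(5, 3, 13)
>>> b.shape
()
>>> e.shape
(13, 3, 5)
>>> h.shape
()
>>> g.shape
(3, 5)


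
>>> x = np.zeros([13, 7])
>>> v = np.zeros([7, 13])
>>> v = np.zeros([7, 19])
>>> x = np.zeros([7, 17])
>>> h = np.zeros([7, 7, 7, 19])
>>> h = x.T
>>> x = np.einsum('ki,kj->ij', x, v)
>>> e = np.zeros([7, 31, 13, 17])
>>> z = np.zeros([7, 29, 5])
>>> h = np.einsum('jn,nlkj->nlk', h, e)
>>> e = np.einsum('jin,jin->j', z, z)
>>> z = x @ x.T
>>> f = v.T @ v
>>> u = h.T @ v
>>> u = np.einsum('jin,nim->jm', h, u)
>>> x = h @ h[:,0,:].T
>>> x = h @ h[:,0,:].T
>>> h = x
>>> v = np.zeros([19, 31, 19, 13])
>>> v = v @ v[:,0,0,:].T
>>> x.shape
(7, 31, 7)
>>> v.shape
(19, 31, 19, 19)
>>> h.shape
(7, 31, 7)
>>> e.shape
(7,)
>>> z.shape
(17, 17)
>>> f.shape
(19, 19)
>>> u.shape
(7, 19)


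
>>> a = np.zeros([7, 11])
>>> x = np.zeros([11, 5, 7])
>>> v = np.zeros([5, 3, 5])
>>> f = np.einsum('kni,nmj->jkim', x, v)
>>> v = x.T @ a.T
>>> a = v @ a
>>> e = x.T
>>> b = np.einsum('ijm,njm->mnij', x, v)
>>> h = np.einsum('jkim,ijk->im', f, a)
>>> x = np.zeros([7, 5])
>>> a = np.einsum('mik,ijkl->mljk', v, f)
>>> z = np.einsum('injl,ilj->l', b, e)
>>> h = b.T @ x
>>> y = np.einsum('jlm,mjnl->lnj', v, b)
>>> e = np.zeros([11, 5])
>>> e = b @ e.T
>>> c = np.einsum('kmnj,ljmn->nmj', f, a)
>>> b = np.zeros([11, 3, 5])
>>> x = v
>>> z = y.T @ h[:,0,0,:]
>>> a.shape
(7, 3, 11, 7)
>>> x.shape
(7, 5, 7)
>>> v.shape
(7, 5, 7)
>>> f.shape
(5, 11, 7, 3)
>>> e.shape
(7, 7, 11, 11)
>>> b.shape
(11, 3, 5)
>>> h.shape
(5, 11, 7, 5)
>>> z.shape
(7, 11, 5)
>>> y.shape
(5, 11, 7)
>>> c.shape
(7, 11, 3)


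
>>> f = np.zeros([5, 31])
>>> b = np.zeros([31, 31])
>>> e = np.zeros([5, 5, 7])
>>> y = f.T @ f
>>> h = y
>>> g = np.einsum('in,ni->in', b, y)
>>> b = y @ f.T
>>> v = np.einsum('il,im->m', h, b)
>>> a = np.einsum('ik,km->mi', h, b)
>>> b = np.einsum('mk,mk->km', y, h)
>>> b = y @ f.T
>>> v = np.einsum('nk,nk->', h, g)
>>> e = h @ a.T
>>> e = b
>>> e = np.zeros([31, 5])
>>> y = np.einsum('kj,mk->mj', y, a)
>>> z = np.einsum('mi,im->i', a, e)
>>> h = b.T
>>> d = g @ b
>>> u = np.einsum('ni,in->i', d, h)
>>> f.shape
(5, 31)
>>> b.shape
(31, 5)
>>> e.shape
(31, 5)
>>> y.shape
(5, 31)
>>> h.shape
(5, 31)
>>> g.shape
(31, 31)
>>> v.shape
()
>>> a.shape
(5, 31)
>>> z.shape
(31,)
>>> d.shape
(31, 5)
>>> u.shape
(5,)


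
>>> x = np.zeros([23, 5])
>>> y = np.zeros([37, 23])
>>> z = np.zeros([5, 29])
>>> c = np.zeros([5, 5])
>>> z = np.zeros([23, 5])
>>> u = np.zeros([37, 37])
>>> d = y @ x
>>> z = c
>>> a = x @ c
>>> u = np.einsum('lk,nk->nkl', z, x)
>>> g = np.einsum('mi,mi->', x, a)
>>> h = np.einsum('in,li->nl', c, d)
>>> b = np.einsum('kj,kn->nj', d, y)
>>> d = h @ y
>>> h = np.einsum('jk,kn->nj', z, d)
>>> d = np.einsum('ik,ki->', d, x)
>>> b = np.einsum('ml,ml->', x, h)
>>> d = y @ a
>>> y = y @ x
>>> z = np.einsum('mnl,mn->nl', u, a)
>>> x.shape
(23, 5)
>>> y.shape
(37, 5)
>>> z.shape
(5, 5)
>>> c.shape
(5, 5)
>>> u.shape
(23, 5, 5)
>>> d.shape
(37, 5)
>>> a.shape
(23, 5)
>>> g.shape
()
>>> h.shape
(23, 5)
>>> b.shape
()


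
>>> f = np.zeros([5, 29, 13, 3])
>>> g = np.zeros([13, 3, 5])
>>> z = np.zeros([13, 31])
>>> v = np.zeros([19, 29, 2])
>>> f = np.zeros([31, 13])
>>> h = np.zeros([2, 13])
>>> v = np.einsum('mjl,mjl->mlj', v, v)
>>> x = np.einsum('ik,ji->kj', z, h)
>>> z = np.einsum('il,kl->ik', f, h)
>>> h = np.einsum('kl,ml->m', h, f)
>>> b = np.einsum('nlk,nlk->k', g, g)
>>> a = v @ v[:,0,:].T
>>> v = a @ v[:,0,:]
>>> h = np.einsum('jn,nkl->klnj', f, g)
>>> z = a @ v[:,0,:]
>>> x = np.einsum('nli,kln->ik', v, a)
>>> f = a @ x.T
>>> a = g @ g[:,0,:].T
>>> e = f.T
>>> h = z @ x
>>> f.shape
(19, 2, 29)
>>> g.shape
(13, 3, 5)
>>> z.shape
(19, 2, 29)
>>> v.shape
(19, 2, 29)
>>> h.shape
(19, 2, 19)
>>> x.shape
(29, 19)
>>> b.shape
(5,)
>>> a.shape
(13, 3, 13)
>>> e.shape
(29, 2, 19)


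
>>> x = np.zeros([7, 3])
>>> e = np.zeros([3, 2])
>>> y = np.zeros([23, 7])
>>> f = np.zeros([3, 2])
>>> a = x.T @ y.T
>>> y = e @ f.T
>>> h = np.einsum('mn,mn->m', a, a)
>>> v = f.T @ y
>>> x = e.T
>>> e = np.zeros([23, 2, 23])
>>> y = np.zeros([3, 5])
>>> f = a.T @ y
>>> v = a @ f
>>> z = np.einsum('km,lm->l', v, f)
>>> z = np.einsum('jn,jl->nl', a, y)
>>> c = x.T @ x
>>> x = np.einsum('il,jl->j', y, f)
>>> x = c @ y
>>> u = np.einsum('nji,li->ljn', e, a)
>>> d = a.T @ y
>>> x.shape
(3, 5)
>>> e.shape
(23, 2, 23)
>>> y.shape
(3, 5)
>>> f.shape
(23, 5)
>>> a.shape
(3, 23)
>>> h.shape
(3,)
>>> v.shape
(3, 5)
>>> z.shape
(23, 5)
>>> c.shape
(3, 3)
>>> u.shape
(3, 2, 23)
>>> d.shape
(23, 5)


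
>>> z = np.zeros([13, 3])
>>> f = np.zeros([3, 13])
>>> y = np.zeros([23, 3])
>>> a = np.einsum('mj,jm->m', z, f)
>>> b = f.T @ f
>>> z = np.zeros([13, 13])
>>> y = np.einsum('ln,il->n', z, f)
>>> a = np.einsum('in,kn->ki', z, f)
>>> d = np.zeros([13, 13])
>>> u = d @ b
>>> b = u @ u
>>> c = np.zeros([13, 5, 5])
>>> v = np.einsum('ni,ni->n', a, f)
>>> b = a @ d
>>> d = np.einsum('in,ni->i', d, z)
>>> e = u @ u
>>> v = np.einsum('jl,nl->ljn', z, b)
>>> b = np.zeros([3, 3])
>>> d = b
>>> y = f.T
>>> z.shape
(13, 13)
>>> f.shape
(3, 13)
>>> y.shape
(13, 3)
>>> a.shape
(3, 13)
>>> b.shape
(3, 3)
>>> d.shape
(3, 3)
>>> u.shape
(13, 13)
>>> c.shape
(13, 5, 5)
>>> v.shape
(13, 13, 3)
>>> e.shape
(13, 13)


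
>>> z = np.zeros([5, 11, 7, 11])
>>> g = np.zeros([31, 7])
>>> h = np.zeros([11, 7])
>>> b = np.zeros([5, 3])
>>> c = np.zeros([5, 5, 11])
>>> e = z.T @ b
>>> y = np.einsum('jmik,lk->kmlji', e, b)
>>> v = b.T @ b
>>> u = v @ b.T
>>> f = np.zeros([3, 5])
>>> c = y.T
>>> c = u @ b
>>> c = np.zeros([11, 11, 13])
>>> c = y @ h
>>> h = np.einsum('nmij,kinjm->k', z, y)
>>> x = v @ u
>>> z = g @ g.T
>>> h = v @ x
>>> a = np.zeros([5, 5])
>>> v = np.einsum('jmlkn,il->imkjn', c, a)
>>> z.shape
(31, 31)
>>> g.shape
(31, 7)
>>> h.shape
(3, 5)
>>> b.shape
(5, 3)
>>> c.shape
(3, 7, 5, 11, 7)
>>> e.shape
(11, 7, 11, 3)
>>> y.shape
(3, 7, 5, 11, 11)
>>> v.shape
(5, 7, 11, 3, 7)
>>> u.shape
(3, 5)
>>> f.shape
(3, 5)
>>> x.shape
(3, 5)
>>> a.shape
(5, 5)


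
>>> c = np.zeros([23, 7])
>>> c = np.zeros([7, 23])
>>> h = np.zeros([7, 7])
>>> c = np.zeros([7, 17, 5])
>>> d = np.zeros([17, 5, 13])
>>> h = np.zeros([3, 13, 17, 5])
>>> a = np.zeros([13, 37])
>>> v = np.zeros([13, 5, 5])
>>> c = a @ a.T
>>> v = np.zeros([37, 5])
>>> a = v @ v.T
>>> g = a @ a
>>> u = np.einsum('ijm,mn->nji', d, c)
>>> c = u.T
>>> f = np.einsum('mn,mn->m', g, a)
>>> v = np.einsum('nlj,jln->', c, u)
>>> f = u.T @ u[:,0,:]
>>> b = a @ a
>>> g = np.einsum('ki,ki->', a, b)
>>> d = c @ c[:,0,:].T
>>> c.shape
(17, 5, 13)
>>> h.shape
(3, 13, 17, 5)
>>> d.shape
(17, 5, 17)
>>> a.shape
(37, 37)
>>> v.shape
()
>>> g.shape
()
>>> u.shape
(13, 5, 17)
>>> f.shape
(17, 5, 17)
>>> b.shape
(37, 37)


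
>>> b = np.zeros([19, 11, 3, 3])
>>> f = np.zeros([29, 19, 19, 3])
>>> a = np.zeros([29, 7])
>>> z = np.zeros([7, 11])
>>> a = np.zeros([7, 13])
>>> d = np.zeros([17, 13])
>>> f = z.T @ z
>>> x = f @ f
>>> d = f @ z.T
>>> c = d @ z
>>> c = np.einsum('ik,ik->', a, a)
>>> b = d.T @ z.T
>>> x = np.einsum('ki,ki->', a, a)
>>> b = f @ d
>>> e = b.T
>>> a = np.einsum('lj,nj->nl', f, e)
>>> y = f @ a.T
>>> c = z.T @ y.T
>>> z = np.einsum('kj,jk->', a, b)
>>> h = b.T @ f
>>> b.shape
(11, 7)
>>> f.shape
(11, 11)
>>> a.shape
(7, 11)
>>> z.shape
()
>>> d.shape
(11, 7)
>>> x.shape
()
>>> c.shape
(11, 11)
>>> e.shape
(7, 11)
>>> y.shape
(11, 7)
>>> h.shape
(7, 11)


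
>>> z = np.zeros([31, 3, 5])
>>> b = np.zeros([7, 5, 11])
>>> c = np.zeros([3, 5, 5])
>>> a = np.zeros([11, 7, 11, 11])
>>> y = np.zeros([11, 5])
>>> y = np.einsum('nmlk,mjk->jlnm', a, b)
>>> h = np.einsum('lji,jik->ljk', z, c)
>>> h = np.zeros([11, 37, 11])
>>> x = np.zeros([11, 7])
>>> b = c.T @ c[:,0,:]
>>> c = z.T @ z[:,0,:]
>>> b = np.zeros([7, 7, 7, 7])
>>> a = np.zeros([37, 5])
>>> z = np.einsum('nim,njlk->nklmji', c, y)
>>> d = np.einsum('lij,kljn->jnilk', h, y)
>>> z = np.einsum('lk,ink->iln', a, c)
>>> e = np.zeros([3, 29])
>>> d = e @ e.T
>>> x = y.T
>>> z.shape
(5, 37, 3)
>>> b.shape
(7, 7, 7, 7)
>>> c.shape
(5, 3, 5)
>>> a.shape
(37, 5)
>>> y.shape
(5, 11, 11, 7)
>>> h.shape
(11, 37, 11)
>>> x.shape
(7, 11, 11, 5)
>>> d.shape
(3, 3)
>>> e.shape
(3, 29)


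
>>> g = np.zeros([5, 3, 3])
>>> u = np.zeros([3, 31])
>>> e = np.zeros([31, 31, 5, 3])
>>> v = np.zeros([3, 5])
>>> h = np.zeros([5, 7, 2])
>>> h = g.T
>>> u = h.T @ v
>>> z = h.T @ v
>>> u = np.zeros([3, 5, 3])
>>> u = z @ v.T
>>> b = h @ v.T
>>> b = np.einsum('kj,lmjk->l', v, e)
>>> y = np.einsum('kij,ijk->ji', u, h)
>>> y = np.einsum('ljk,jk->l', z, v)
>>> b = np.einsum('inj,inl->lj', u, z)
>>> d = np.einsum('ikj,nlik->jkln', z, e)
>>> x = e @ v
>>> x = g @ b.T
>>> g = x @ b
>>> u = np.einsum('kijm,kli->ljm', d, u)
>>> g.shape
(5, 3, 3)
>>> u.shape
(3, 31, 31)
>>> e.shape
(31, 31, 5, 3)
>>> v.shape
(3, 5)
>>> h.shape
(3, 3, 5)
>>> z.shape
(5, 3, 5)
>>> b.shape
(5, 3)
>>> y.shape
(5,)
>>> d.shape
(5, 3, 31, 31)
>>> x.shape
(5, 3, 5)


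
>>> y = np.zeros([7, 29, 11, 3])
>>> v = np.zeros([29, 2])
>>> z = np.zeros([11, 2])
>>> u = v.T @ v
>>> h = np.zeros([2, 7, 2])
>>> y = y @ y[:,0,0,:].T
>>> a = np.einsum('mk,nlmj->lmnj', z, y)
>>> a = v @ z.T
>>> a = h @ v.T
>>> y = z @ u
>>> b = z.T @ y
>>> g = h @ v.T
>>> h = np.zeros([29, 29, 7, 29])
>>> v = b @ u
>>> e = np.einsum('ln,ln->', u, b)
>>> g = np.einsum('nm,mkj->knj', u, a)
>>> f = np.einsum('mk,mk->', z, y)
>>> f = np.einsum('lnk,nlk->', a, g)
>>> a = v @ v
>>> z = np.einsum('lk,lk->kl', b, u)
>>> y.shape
(11, 2)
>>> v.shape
(2, 2)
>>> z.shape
(2, 2)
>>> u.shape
(2, 2)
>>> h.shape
(29, 29, 7, 29)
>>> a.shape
(2, 2)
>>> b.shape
(2, 2)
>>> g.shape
(7, 2, 29)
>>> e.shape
()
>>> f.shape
()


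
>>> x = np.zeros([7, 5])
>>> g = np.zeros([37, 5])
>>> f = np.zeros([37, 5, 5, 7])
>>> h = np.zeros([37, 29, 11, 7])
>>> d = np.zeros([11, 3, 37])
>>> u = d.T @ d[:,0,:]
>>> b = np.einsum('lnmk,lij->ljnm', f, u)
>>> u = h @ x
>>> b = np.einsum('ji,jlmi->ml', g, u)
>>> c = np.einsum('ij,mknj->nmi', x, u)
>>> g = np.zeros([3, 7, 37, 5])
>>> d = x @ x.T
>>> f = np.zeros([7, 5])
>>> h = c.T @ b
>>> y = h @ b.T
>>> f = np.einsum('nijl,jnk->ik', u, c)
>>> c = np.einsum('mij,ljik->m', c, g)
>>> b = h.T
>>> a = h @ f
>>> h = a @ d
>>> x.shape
(7, 5)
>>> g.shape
(3, 7, 37, 5)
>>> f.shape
(29, 7)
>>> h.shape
(7, 37, 7)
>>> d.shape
(7, 7)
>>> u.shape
(37, 29, 11, 5)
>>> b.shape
(29, 37, 7)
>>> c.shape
(11,)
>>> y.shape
(7, 37, 11)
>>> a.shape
(7, 37, 7)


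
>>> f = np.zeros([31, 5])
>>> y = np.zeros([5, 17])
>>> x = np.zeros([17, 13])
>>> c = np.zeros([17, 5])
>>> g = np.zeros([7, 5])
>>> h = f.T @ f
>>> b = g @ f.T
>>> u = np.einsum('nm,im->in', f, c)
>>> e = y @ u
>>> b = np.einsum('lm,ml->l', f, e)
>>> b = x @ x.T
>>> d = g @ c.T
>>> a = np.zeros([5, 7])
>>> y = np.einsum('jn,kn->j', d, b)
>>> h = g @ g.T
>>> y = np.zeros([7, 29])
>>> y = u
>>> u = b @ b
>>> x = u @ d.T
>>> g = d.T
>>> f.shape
(31, 5)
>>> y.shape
(17, 31)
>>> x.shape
(17, 7)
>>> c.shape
(17, 5)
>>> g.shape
(17, 7)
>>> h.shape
(7, 7)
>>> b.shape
(17, 17)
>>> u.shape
(17, 17)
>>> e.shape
(5, 31)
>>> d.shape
(7, 17)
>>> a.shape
(5, 7)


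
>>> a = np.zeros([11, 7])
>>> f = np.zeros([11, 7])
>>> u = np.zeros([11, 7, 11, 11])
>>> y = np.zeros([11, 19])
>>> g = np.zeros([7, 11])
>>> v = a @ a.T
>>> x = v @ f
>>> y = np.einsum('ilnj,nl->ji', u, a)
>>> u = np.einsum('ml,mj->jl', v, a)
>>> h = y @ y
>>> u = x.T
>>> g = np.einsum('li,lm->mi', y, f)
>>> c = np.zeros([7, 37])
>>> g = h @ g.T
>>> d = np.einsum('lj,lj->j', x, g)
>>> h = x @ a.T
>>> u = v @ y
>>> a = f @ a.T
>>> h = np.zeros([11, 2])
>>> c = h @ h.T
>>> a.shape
(11, 11)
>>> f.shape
(11, 7)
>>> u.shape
(11, 11)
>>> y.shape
(11, 11)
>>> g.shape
(11, 7)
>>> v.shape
(11, 11)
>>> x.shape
(11, 7)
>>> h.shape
(11, 2)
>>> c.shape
(11, 11)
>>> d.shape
(7,)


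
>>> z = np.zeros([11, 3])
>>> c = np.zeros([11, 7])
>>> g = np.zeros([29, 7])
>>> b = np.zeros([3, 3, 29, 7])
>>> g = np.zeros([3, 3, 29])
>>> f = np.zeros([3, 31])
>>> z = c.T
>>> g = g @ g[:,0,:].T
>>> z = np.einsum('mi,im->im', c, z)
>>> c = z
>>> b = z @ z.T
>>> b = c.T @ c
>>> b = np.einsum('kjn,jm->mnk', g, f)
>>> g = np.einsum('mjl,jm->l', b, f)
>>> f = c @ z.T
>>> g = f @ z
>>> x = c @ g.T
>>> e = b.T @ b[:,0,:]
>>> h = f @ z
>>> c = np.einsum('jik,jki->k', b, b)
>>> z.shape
(7, 11)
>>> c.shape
(3,)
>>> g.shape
(7, 11)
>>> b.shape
(31, 3, 3)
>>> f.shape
(7, 7)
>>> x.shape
(7, 7)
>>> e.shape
(3, 3, 3)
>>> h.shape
(7, 11)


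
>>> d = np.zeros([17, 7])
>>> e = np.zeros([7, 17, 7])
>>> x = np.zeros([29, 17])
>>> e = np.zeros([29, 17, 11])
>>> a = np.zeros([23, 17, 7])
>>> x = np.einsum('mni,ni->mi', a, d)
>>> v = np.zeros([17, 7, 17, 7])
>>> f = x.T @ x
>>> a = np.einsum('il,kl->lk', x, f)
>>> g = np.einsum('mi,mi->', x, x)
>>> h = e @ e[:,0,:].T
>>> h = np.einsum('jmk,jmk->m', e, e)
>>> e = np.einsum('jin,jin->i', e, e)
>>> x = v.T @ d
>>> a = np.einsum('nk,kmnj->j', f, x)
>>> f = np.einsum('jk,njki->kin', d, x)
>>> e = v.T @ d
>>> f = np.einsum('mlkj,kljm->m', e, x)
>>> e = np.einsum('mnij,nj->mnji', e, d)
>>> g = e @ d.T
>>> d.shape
(17, 7)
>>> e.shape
(7, 17, 7, 7)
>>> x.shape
(7, 17, 7, 7)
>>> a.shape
(7,)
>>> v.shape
(17, 7, 17, 7)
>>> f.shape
(7,)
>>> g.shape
(7, 17, 7, 17)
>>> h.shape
(17,)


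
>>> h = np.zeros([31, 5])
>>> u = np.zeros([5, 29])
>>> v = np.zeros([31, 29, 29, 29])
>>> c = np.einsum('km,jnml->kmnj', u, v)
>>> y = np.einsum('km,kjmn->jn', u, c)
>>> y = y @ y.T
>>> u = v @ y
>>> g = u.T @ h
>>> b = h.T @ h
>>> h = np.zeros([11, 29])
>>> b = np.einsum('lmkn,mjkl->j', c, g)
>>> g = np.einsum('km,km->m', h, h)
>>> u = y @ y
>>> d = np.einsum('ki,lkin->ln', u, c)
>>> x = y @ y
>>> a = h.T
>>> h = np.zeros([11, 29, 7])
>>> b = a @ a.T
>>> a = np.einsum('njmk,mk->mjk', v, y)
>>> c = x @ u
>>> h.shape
(11, 29, 7)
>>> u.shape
(29, 29)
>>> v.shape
(31, 29, 29, 29)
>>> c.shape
(29, 29)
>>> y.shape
(29, 29)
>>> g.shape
(29,)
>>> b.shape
(29, 29)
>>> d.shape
(5, 31)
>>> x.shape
(29, 29)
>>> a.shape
(29, 29, 29)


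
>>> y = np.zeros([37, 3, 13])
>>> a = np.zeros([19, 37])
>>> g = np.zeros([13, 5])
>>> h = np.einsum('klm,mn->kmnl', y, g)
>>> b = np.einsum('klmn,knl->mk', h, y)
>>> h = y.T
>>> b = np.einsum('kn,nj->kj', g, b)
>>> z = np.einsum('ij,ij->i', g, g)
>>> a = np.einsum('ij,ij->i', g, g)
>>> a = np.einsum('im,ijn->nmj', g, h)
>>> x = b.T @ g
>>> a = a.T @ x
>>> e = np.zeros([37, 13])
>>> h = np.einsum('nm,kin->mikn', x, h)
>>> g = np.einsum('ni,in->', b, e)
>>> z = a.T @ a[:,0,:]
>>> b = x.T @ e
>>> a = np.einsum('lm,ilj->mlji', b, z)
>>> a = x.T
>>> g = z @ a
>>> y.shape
(37, 3, 13)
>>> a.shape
(5, 37)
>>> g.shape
(5, 5, 37)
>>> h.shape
(5, 3, 13, 37)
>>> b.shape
(5, 13)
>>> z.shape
(5, 5, 5)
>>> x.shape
(37, 5)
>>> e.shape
(37, 13)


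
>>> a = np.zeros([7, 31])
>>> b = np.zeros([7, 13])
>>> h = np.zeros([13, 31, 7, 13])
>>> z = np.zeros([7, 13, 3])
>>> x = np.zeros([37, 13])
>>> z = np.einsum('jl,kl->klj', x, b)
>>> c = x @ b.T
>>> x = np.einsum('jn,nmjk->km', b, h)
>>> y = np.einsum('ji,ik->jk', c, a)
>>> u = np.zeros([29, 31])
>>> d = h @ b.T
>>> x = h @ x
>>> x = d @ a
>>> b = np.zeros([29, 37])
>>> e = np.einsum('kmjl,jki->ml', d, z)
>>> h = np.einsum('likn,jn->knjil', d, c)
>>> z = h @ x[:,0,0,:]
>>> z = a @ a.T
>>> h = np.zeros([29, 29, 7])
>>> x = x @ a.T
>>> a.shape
(7, 31)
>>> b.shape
(29, 37)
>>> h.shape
(29, 29, 7)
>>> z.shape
(7, 7)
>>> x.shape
(13, 31, 7, 7)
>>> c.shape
(37, 7)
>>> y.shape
(37, 31)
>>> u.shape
(29, 31)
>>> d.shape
(13, 31, 7, 7)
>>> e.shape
(31, 7)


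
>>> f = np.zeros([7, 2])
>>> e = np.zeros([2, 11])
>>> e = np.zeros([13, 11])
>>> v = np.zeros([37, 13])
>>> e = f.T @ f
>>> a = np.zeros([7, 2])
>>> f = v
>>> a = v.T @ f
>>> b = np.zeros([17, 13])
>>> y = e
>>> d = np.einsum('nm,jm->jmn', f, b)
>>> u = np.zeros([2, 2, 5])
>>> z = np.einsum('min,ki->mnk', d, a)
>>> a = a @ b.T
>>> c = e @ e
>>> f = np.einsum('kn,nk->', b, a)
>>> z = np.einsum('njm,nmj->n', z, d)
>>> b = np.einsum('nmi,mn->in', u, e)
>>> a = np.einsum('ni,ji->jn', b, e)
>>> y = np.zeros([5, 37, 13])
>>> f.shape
()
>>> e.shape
(2, 2)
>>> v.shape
(37, 13)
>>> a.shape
(2, 5)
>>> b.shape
(5, 2)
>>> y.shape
(5, 37, 13)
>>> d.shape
(17, 13, 37)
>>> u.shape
(2, 2, 5)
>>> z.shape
(17,)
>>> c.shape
(2, 2)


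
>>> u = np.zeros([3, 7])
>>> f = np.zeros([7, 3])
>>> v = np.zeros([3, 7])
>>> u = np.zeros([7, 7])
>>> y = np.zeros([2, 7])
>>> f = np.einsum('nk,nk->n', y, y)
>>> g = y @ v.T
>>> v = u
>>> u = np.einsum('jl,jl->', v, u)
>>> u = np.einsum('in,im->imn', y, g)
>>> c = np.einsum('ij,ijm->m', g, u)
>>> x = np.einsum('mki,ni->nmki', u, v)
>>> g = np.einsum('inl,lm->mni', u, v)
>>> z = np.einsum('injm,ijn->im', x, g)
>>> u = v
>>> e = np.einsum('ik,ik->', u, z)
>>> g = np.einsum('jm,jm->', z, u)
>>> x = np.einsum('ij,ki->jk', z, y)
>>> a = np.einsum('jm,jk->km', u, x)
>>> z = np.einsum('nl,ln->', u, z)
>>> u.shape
(7, 7)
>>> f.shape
(2,)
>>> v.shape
(7, 7)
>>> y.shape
(2, 7)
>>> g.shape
()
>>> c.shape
(7,)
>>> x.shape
(7, 2)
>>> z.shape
()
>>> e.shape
()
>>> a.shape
(2, 7)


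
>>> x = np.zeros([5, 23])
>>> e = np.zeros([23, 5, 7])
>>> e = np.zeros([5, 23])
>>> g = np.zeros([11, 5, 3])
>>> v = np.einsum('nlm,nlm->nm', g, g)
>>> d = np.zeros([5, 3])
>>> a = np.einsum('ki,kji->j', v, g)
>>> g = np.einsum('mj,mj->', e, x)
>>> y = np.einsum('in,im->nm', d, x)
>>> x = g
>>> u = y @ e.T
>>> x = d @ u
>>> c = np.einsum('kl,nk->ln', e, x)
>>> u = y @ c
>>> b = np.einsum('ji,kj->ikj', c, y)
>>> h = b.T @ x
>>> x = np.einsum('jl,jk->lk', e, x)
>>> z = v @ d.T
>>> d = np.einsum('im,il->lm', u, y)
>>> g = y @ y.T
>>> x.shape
(23, 5)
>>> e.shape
(5, 23)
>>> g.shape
(3, 3)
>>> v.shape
(11, 3)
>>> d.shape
(23, 5)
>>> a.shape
(5,)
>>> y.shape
(3, 23)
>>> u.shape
(3, 5)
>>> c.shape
(23, 5)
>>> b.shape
(5, 3, 23)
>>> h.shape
(23, 3, 5)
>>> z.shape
(11, 5)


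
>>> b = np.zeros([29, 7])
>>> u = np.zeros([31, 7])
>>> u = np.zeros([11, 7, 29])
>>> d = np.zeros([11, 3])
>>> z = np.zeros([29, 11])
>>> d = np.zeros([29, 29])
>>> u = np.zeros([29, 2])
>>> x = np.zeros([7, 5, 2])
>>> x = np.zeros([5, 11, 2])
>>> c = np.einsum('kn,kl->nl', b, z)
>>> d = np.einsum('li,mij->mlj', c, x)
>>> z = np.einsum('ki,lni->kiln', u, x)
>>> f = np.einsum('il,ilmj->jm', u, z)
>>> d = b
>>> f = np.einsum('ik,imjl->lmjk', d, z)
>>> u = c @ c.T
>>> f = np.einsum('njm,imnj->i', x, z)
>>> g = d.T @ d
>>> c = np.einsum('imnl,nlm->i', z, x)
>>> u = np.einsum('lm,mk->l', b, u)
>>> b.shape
(29, 7)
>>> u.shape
(29,)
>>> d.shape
(29, 7)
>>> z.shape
(29, 2, 5, 11)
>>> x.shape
(5, 11, 2)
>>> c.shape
(29,)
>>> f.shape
(29,)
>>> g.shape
(7, 7)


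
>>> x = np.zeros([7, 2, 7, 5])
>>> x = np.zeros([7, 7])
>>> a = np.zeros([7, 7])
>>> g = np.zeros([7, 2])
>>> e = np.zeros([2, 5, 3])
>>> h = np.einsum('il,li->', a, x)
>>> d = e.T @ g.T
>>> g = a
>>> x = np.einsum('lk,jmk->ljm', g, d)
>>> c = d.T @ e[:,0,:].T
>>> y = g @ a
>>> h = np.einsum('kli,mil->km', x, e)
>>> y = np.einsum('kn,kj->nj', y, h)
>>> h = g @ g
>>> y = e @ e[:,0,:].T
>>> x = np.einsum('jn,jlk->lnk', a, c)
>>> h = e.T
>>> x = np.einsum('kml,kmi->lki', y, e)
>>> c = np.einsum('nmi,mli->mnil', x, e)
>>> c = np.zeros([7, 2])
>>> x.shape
(2, 2, 3)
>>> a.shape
(7, 7)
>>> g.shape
(7, 7)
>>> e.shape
(2, 5, 3)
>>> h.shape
(3, 5, 2)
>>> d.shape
(3, 5, 7)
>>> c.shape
(7, 2)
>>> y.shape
(2, 5, 2)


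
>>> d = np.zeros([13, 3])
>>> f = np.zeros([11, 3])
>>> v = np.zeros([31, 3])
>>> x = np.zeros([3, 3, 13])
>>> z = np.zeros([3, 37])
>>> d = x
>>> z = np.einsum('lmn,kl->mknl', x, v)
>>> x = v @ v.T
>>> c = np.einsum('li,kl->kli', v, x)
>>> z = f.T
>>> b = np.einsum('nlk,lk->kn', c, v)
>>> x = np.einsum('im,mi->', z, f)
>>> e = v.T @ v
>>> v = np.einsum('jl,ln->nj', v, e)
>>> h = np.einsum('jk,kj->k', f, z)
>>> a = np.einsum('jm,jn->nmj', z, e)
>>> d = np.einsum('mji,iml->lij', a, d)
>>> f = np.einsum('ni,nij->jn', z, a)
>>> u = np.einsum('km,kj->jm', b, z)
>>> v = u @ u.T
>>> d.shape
(13, 3, 11)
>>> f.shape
(3, 3)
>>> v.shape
(11, 11)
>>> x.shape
()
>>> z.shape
(3, 11)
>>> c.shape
(31, 31, 3)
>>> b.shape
(3, 31)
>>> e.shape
(3, 3)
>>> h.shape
(3,)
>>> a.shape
(3, 11, 3)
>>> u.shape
(11, 31)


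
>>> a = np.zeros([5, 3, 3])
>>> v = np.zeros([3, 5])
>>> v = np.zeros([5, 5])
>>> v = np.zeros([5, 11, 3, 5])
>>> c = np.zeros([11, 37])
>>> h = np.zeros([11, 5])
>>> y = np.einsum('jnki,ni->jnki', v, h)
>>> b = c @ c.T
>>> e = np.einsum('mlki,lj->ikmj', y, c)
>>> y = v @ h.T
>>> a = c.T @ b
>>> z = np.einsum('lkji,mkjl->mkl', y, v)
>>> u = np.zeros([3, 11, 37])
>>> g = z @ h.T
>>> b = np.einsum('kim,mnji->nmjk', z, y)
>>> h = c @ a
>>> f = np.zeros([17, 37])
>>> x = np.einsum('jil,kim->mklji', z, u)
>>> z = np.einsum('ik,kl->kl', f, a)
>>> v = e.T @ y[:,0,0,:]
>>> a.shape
(37, 11)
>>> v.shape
(37, 5, 3, 11)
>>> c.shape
(11, 37)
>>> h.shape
(11, 11)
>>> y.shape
(5, 11, 3, 11)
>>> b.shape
(11, 5, 3, 5)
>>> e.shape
(5, 3, 5, 37)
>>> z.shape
(37, 11)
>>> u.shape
(3, 11, 37)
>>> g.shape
(5, 11, 11)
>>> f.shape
(17, 37)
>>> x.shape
(37, 3, 5, 5, 11)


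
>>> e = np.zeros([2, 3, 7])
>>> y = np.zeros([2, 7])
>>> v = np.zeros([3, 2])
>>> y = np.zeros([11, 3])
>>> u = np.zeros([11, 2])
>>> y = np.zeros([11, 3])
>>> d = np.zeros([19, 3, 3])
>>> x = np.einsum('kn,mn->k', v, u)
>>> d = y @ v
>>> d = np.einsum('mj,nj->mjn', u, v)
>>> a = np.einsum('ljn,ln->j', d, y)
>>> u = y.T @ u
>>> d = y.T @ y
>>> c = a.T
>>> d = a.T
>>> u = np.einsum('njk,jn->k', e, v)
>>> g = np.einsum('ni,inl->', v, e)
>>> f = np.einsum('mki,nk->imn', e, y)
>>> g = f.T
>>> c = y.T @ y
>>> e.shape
(2, 3, 7)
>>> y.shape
(11, 3)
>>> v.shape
(3, 2)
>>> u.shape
(7,)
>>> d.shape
(2,)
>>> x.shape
(3,)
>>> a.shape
(2,)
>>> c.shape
(3, 3)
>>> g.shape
(11, 2, 7)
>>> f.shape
(7, 2, 11)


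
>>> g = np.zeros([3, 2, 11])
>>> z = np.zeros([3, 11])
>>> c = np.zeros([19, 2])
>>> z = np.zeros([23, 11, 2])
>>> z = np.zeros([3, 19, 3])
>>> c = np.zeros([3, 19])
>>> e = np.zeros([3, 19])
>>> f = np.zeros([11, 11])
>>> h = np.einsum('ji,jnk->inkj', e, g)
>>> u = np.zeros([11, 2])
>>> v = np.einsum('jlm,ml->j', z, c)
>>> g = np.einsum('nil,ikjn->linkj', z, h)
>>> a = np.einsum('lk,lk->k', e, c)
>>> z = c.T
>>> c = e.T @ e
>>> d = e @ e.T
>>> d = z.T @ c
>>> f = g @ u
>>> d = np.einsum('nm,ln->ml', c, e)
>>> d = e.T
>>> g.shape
(3, 19, 3, 2, 11)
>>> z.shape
(19, 3)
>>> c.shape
(19, 19)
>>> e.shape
(3, 19)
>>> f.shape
(3, 19, 3, 2, 2)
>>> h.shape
(19, 2, 11, 3)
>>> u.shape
(11, 2)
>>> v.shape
(3,)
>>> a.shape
(19,)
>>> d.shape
(19, 3)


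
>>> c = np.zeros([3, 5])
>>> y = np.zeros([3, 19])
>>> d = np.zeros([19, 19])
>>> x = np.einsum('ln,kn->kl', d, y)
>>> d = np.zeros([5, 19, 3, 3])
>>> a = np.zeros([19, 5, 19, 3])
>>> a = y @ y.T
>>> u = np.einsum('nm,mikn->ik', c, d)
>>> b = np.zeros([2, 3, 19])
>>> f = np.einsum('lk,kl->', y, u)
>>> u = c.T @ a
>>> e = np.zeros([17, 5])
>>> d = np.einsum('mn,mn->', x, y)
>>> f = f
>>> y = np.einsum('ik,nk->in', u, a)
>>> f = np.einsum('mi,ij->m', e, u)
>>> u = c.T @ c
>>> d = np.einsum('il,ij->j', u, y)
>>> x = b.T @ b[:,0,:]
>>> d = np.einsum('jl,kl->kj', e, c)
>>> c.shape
(3, 5)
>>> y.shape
(5, 3)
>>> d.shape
(3, 17)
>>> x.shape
(19, 3, 19)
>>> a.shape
(3, 3)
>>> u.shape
(5, 5)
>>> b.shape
(2, 3, 19)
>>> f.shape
(17,)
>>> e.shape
(17, 5)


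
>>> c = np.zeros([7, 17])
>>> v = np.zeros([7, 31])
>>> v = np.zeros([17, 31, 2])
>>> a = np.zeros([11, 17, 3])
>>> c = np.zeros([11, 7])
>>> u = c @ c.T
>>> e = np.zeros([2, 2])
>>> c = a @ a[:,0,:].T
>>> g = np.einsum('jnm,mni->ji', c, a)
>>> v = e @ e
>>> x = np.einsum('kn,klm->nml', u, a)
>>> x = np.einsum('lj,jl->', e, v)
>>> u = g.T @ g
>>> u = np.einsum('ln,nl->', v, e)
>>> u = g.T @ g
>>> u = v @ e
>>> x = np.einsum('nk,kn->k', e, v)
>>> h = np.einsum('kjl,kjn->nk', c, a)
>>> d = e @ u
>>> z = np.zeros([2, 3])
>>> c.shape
(11, 17, 11)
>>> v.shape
(2, 2)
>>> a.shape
(11, 17, 3)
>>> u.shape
(2, 2)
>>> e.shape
(2, 2)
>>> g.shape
(11, 3)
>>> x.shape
(2,)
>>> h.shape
(3, 11)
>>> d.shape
(2, 2)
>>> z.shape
(2, 3)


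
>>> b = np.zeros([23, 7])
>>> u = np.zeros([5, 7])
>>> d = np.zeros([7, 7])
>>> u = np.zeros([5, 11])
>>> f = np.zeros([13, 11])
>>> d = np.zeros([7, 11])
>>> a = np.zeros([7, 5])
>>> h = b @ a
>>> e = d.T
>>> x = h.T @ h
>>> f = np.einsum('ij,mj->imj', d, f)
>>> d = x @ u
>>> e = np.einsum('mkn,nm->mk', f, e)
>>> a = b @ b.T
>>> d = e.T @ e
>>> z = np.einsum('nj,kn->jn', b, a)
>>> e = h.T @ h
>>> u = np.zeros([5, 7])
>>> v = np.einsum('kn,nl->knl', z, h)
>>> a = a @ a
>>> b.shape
(23, 7)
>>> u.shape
(5, 7)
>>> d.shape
(13, 13)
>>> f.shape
(7, 13, 11)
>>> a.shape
(23, 23)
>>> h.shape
(23, 5)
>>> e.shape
(5, 5)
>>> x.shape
(5, 5)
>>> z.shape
(7, 23)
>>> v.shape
(7, 23, 5)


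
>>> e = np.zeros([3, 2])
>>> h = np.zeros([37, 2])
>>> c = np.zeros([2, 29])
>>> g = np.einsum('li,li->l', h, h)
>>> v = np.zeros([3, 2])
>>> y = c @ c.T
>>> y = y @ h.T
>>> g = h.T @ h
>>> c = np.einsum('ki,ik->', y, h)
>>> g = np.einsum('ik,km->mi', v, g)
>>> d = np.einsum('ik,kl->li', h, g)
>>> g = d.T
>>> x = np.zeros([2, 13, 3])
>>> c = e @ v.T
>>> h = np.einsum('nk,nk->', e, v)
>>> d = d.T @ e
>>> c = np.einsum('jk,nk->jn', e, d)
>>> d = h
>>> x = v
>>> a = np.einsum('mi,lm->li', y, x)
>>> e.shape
(3, 2)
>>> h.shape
()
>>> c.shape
(3, 37)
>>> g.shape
(37, 3)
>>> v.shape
(3, 2)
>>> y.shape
(2, 37)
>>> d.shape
()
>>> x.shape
(3, 2)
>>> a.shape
(3, 37)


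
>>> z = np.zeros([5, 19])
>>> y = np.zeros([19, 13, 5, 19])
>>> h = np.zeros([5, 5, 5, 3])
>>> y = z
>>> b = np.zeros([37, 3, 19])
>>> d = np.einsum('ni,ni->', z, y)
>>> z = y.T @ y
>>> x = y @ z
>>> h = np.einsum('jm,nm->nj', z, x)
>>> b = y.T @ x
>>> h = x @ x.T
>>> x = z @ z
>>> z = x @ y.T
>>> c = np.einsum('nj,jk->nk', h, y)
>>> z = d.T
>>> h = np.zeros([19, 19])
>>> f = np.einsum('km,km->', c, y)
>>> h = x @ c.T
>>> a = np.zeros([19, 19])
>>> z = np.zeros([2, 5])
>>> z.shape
(2, 5)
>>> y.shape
(5, 19)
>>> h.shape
(19, 5)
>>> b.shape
(19, 19)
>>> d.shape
()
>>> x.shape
(19, 19)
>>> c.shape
(5, 19)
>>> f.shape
()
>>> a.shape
(19, 19)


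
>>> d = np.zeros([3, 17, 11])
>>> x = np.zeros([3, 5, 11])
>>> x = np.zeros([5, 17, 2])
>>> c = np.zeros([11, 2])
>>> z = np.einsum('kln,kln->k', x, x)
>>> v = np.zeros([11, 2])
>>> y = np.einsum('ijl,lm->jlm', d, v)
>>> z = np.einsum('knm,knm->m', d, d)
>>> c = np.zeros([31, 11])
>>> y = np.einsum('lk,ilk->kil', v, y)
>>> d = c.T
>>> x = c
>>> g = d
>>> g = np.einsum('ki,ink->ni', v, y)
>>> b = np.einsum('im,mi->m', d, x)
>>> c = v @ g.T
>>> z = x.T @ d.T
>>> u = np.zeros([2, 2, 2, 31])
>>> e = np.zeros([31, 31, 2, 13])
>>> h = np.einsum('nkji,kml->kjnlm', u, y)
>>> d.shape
(11, 31)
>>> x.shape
(31, 11)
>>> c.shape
(11, 17)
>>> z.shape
(11, 11)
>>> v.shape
(11, 2)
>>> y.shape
(2, 17, 11)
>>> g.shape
(17, 2)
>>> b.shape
(31,)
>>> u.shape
(2, 2, 2, 31)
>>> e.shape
(31, 31, 2, 13)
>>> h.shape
(2, 2, 2, 11, 17)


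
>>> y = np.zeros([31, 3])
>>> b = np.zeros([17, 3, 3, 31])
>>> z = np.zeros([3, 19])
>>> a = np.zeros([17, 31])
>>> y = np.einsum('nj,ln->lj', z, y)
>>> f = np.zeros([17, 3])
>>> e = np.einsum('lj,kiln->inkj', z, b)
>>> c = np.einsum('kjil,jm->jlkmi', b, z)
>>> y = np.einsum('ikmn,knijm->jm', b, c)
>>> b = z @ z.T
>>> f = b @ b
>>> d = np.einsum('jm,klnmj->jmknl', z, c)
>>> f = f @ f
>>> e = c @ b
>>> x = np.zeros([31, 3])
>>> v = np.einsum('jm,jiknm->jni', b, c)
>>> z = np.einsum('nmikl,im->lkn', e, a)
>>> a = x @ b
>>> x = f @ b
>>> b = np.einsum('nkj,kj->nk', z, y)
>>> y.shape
(19, 3)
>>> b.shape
(3, 19)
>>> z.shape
(3, 19, 3)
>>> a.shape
(31, 3)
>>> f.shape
(3, 3)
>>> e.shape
(3, 31, 17, 19, 3)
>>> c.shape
(3, 31, 17, 19, 3)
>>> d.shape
(3, 19, 3, 17, 31)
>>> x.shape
(3, 3)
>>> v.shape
(3, 19, 31)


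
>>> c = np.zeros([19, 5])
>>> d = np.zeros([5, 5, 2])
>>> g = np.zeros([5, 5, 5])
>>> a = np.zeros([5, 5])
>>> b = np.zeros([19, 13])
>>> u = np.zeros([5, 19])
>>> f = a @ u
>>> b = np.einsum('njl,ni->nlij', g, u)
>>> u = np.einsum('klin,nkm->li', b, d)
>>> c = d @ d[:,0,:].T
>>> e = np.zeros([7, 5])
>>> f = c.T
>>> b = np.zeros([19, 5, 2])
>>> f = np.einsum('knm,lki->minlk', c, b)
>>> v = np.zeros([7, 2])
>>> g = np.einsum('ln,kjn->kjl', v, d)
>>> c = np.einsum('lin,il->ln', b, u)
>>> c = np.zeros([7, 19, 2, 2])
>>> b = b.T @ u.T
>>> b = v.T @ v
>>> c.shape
(7, 19, 2, 2)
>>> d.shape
(5, 5, 2)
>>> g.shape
(5, 5, 7)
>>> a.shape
(5, 5)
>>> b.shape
(2, 2)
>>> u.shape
(5, 19)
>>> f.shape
(5, 2, 5, 19, 5)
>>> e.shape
(7, 5)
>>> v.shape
(7, 2)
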